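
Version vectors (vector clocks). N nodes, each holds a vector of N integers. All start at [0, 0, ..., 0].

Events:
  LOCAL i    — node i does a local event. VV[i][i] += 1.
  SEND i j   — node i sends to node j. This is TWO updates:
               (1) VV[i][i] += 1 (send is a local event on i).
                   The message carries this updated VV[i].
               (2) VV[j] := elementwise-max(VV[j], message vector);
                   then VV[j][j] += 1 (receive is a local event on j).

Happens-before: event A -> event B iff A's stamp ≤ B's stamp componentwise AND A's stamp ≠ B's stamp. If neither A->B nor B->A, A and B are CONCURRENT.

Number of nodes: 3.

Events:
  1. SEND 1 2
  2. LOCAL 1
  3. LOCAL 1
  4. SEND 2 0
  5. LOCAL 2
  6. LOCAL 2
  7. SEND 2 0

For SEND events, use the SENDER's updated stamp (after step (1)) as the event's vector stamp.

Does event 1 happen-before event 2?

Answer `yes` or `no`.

Answer: yes

Derivation:
Initial: VV[0]=[0, 0, 0]
Initial: VV[1]=[0, 0, 0]
Initial: VV[2]=[0, 0, 0]
Event 1: SEND 1->2: VV[1][1]++ -> VV[1]=[0, 1, 0], msg_vec=[0, 1, 0]; VV[2]=max(VV[2],msg_vec) then VV[2][2]++ -> VV[2]=[0, 1, 1]
Event 2: LOCAL 1: VV[1][1]++ -> VV[1]=[0, 2, 0]
Event 3: LOCAL 1: VV[1][1]++ -> VV[1]=[0, 3, 0]
Event 4: SEND 2->0: VV[2][2]++ -> VV[2]=[0, 1, 2], msg_vec=[0, 1, 2]; VV[0]=max(VV[0],msg_vec) then VV[0][0]++ -> VV[0]=[1, 1, 2]
Event 5: LOCAL 2: VV[2][2]++ -> VV[2]=[0, 1, 3]
Event 6: LOCAL 2: VV[2][2]++ -> VV[2]=[0, 1, 4]
Event 7: SEND 2->0: VV[2][2]++ -> VV[2]=[0, 1, 5], msg_vec=[0, 1, 5]; VV[0]=max(VV[0],msg_vec) then VV[0][0]++ -> VV[0]=[2, 1, 5]
Event 1 stamp: [0, 1, 0]
Event 2 stamp: [0, 2, 0]
[0, 1, 0] <= [0, 2, 0]? True. Equal? False. Happens-before: True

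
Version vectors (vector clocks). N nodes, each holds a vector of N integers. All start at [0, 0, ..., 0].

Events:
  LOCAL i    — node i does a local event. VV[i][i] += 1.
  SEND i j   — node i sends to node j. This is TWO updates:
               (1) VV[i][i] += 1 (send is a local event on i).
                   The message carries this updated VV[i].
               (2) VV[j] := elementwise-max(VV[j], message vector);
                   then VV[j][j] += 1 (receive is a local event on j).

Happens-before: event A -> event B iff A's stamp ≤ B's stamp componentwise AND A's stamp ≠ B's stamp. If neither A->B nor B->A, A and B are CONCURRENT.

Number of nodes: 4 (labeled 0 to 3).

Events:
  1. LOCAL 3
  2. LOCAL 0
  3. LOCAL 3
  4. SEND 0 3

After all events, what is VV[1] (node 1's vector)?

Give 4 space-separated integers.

Initial: VV[0]=[0, 0, 0, 0]
Initial: VV[1]=[0, 0, 0, 0]
Initial: VV[2]=[0, 0, 0, 0]
Initial: VV[3]=[0, 0, 0, 0]
Event 1: LOCAL 3: VV[3][3]++ -> VV[3]=[0, 0, 0, 1]
Event 2: LOCAL 0: VV[0][0]++ -> VV[0]=[1, 0, 0, 0]
Event 3: LOCAL 3: VV[3][3]++ -> VV[3]=[0, 0, 0, 2]
Event 4: SEND 0->3: VV[0][0]++ -> VV[0]=[2, 0, 0, 0], msg_vec=[2, 0, 0, 0]; VV[3]=max(VV[3],msg_vec) then VV[3][3]++ -> VV[3]=[2, 0, 0, 3]
Final vectors: VV[0]=[2, 0, 0, 0]; VV[1]=[0, 0, 0, 0]; VV[2]=[0, 0, 0, 0]; VV[3]=[2, 0, 0, 3]

Answer: 0 0 0 0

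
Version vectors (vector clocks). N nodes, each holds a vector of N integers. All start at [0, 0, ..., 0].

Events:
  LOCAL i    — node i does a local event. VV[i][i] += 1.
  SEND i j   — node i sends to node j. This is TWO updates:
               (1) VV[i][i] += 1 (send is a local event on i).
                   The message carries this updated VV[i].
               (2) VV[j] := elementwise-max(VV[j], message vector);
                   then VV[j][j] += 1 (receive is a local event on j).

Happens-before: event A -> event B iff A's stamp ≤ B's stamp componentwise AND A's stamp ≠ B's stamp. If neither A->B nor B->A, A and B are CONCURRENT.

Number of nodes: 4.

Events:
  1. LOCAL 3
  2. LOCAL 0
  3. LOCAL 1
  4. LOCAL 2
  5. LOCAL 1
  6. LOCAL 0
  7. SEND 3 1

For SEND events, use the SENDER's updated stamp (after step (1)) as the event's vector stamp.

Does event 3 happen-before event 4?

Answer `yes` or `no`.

Answer: no

Derivation:
Initial: VV[0]=[0, 0, 0, 0]
Initial: VV[1]=[0, 0, 0, 0]
Initial: VV[2]=[0, 0, 0, 0]
Initial: VV[3]=[0, 0, 0, 0]
Event 1: LOCAL 3: VV[3][3]++ -> VV[3]=[0, 0, 0, 1]
Event 2: LOCAL 0: VV[0][0]++ -> VV[0]=[1, 0, 0, 0]
Event 3: LOCAL 1: VV[1][1]++ -> VV[1]=[0, 1, 0, 0]
Event 4: LOCAL 2: VV[2][2]++ -> VV[2]=[0, 0, 1, 0]
Event 5: LOCAL 1: VV[1][1]++ -> VV[1]=[0, 2, 0, 0]
Event 6: LOCAL 0: VV[0][0]++ -> VV[0]=[2, 0, 0, 0]
Event 7: SEND 3->1: VV[3][3]++ -> VV[3]=[0, 0, 0, 2], msg_vec=[0, 0, 0, 2]; VV[1]=max(VV[1],msg_vec) then VV[1][1]++ -> VV[1]=[0, 3, 0, 2]
Event 3 stamp: [0, 1, 0, 0]
Event 4 stamp: [0, 0, 1, 0]
[0, 1, 0, 0] <= [0, 0, 1, 0]? False. Equal? False. Happens-before: False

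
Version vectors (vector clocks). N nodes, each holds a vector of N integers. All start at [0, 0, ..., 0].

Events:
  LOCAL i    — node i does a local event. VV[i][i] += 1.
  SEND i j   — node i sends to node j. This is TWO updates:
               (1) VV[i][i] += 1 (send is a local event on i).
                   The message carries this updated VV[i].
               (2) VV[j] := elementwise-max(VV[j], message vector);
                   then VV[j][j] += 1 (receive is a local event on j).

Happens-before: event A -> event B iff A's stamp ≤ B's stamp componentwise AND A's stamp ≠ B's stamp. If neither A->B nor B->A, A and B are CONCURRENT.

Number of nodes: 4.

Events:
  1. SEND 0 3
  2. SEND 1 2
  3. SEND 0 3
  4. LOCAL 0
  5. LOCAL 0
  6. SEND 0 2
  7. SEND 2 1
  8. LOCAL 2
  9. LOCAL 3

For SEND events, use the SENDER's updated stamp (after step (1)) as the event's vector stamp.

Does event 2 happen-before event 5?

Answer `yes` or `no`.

Answer: no

Derivation:
Initial: VV[0]=[0, 0, 0, 0]
Initial: VV[1]=[0, 0, 0, 0]
Initial: VV[2]=[0, 0, 0, 0]
Initial: VV[3]=[0, 0, 0, 0]
Event 1: SEND 0->3: VV[0][0]++ -> VV[0]=[1, 0, 0, 0], msg_vec=[1, 0, 0, 0]; VV[3]=max(VV[3],msg_vec) then VV[3][3]++ -> VV[3]=[1, 0, 0, 1]
Event 2: SEND 1->2: VV[1][1]++ -> VV[1]=[0, 1, 0, 0], msg_vec=[0, 1, 0, 0]; VV[2]=max(VV[2],msg_vec) then VV[2][2]++ -> VV[2]=[0, 1, 1, 0]
Event 3: SEND 0->3: VV[0][0]++ -> VV[0]=[2, 0, 0, 0], msg_vec=[2, 0, 0, 0]; VV[3]=max(VV[3],msg_vec) then VV[3][3]++ -> VV[3]=[2, 0, 0, 2]
Event 4: LOCAL 0: VV[0][0]++ -> VV[0]=[3, 0, 0, 0]
Event 5: LOCAL 0: VV[0][0]++ -> VV[0]=[4, 0, 0, 0]
Event 6: SEND 0->2: VV[0][0]++ -> VV[0]=[5, 0, 0, 0], msg_vec=[5, 0, 0, 0]; VV[2]=max(VV[2],msg_vec) then VV[2][2]++ -> VV[2]=[5, 1, 2, 0]
Event 7: SEND 2->1: VV[2][2]++ -> VV[2]=[5, 1, 3, 0], msg_vec=[5, 1, 3, 0]; VV[1]=max(VV[1],msg_vec) then VV[1][1]++ -> VV[1]=[5, 2, 3, 0]
Event 8: LOCAL 2: VV[2][2]++ -> VV[2]=[5, 1, 4, 0]
Event 9: LOCAL 3: VV[3][3]++ -> VV[3]=[2, 0, 0, 3]
Event 2 stamp: [0, 1, 0, 0]
Event 5 stamp: [4, 0, 0, 0]
[0, 1, 0, 0] <= [4, 0, 0, 0]? False. Equal? False. Happens-before: False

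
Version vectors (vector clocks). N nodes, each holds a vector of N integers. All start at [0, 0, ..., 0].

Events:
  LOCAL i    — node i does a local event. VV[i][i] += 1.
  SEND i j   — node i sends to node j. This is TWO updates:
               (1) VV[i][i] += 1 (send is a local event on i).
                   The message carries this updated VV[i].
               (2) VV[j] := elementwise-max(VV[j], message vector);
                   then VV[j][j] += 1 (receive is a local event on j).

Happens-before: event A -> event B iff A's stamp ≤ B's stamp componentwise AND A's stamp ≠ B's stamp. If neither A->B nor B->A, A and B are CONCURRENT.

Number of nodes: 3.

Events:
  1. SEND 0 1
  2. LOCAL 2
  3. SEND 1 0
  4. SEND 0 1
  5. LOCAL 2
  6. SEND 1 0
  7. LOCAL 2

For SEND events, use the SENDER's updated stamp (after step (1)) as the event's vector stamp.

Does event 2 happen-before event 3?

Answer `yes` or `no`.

Answer: no

Derivation:
Initial: VV[0]=[0, 0, 0]
Initial: VV[1]=[0, 0, 0]
Initial: VV[2]=[0, 0, 0]
Event 1: SEND 0->1: VV[0][0]++ -> VV[0]=[1, 0, 0], msg_vec=[1, 0, 0]; VV[1]=max(VV[1],msg_vec) then VV[1][1]++ -> VV[1]=[1, 1, 0]
Event 2: LOCAL 2: VV[2][2]++ -> VV[2]=[0, 0, 1]
Event 3: SEND 1->0: VV[1][1]++ -> VV[1]=[1, 2, 0], msg_vec=[1, 2, 0]; VV[0]=max(VV[0],msg_vec) then VV[0][0]++ -> VV[0]=[2, 2, 0]
Event 4: SEND 0->1: VV[0][0]++ -> VV[0]=[3, 2, 0], msg_vec=[3, 2, 0]; VV[1]=max(VV[1],msg_vec) then VV[1][1]++ -> VV[1]=[3, 3, 0]
Event 5: LOCAL 2: VV[2][2]++ -> VV[2]=[0, 0, 2]
Event 6: SEND 1->0: VV[1][1]++ -> VV[1]=[3, 4, 0], msg_vec=[3, 4, 0]; VV[0]=max(VV[0],msg_vec) then VV[0][0]++ -> VV[0]=[4, 4, 0]
Event 7: LOCAL 2: VV[2][2]++ -> VV[2]=[0, 0, 3]
Event 2 stamp: [0, 0, 1]
Event 3 stamp: [1, 2, 0]
[0, 0, 1] <= [1, 2, 0]? False. Equal? False. Happens-before: False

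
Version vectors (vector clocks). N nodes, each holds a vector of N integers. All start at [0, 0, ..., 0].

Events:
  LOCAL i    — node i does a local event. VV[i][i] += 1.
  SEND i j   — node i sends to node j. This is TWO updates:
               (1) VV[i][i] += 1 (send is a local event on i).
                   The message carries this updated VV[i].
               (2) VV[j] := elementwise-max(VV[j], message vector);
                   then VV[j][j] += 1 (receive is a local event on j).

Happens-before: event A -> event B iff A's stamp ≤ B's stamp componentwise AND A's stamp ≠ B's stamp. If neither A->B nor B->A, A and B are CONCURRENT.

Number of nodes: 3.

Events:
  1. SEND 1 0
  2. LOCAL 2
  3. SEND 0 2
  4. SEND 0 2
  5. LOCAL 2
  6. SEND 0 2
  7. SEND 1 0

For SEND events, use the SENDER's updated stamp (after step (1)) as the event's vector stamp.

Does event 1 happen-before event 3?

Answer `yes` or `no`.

Answer: yes

Derivation:
Initial: VV[0]=[0, 0, 0]
Initial: VV[1]=[0, 0, 0]
Initial: VV[2]=[0, 0, 0]
Event 1: SEND 1->0: VV[1][1]++ -> VV[1]=[0, 1, 0], msg_vec=[0, 1, 0]; VV[0]=max(VV[0],msg_vec) then VV[0][0]++ -> VV[0]=[1, 1, 0]
Event 2: LOCAL 2: VV[2][2]++ -> VV[2]=[0, 0, 1]
Event 3: SEND 0->2: VV[0][0]++ -> VV[0]=[2, 1, 0], msg_vec=[2, 1, 0]; VV[2]=max(VV[2],msg_vec) then VV[2][2]++ -> VV[2]=[2, 1, 2]
Event 4: SEND 0->2: VV[0][0]++ -> VV[0]=[3, 1, 0], msg_vec=[3, 1, 0]; VV[2]=max(VV[2],msg_vec) then VV[2][2]++ -> VV[2]=[3, 1, 3]
Event 5: LOCAL 2: VV[2][2]++ -> VV[2]=[3, 1, 4]
Event 6: SEND 0->2: VV[0][0]++ -> VV[0]=[4, 1, 0], msg_vec=[4, 1, 0]; VV[2]=max(VV[2],msg_vec) then VV[2][2]++ -> VV[2]=[4, 1, 5]
Event 7: SEND 1->0: VV[1][1]++ -> VV[1]=[0, 2, 0], msg_vec=[0, 2, 0]; VV[0]=max(VV[0],msg_vec) then VV[0][0]++ -> VV[0]=[5, 2, 0]
Event 1 stamp: [0, 1, 0]
Event 3 stamp: [2, 1, 0]
[0, 1, 0] <= [2, 1, 0]? True. Equal? False. Happens-before: True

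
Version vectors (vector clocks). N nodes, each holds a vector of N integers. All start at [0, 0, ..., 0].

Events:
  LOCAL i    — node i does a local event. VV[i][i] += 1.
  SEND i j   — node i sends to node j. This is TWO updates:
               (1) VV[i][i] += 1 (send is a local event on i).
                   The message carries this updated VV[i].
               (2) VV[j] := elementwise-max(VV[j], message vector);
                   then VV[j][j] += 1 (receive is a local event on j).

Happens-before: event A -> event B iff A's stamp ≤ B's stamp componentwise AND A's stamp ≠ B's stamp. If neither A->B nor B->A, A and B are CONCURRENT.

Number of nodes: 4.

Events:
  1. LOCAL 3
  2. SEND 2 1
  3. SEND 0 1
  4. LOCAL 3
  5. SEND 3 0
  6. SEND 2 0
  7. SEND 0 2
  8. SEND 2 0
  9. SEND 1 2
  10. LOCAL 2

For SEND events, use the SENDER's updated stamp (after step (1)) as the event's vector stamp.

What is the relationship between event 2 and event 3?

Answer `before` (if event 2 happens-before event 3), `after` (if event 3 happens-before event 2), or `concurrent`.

Answer: concurrent

Derivation:
Initial: VV[0]=[0, 0, 0, 0]
Initial: VV[1]=[0, 0, 0, 0]
Initial: VV[2]=[0, 0, 0, 0]
Initial: VV[3]=[0, 0, 0, 0]
Event 1: LOCAL 3: VV[3][3]++ -> VV[3]=[0, 0, 0, 1]
Event 2: SEND 2->1: VV[2][2]++ -> VV[2]=[0, 0, 1, 0], msg_vec=[0, 0, 1, 0]; VV[1]=max(VV[1],msg_vec) then VV[1][1]++ -> VV[1]=[0, 1, 1, 0]
Event 3: SEND 0->1: VV[0][0]++ -> VV[0]=[1, 0, 0, 0], msg_vec=[1, 0, 0, 0]; VV[1]=max(VV[1],msg_vec) then VV[1][1]++ -> VV[1]=[1, 2, 1, 0]
Event 4: LOCAL 3: VV[3][3]++ -> VV[3]=[0, 0, 0, 2]
Event 5: SEND 3->0: VV[3][3]++ -> VV[3]=[0, 0, 0, 3], msg_vec=[0, 0, 0, 3]; VV[0]=max(VV[0],msg_vec) then VV[0][0]++ -> VV[0]=[2, 0, 0, 3]
Event 6: SEND 2->0: VV[2][2]++ -> VV[2]=[0, 0, 2, 0], msg_vec=[0, 0, 2, 0]; VV[0]=max(VV[0],msg_vec) then VV[0][0]++ -> VV[0]=[3, 0, 2, 3]
Event 7: SEND 0->2: VV[0][0]++ -> VV[0]=[4, 0, 2, 3], msg_vec=[4, 0, 2, 3]; VV[2]=max(VV[2],msg_vec) then VV[2][2]++ -> VV[2]=[4, 0, 3, 3]
Event 8: SEND 2->0: VV[2][2]++ -> VV[2]=[4, 0, 4, 3], msg_vec=[4, 0, 4, 3]; VV[0]=max(VV[0],msg_vec) then VV[0][0]++ -> VV[0]=[5, 0, 4, 3]
Event 9: SEND 1->2: VV[1][1]++ -> VV[1]=[1, 3, 1, 0], msg_vec=[1, 3, 1, 0]; VV[2]=max(VV[2],msg_vec) then VV[2][2]++ -> VV[2]=[4, 3, 5, 3]
Event 10: LOCAL 2: VV[2][2]++ -> VV[2]=[4, 3, 6, 3]
Event 2 stamp: [0, 0, 1, 0]
Event 3 stamp: [1, 0, 0, 0]
[0, 0, 1, 0] <= [1, 0, 0, 0]? False
[1, 0, 0, 0] <= [0, 0, 1, 0]? False
Relation: concurrent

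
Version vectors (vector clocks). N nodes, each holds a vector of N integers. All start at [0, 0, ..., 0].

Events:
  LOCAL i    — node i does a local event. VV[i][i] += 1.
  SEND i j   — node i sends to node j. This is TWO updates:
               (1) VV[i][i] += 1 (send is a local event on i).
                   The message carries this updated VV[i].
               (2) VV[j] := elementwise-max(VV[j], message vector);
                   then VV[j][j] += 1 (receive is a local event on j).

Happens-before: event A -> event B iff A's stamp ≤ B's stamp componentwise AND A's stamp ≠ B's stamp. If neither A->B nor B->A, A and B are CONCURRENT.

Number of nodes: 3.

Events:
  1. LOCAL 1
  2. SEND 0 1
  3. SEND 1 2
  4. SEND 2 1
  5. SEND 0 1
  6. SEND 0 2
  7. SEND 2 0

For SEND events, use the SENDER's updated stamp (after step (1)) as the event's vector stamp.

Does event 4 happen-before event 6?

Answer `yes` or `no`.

Answer: no

Derivation:
Initial: VV[0]=[0, 0, 0]
Initial: VV[1]=[0, 0, 0]
Initial: VV[2]=[0, 0, 0]
Event 1: LOCAL 1: VV[1][1]++ -> VV[1]=[0, 1, 0]
Event 2: SEND 0->1: VV[0][0]++ -> VV[0]=[1, 0, 0], msg_vec=[1, 0, 0]; VV[1]=max(VV[1],msg_vec) then VV[1][1]++ -> VV[1]=[1, 2, 0]
Event 3: SEND 1->2: VV[1][1]++ -> VV[1]=[1, 3, 0], msg_vec=[1, 3, 0]; VV[2]=max(VV[2],msg_vec) then VV[2][2]++ -> VV[2]=[1, 3, 1]
Event 4: SEND 2->1: VV[2][2]++ -> VV[2]=[1, 3, 2], msg_vec=[1, 3, 2]; VV[1]=max(VV[1],msg_vec) then VV[1][1]++ -> VV[1]=[1, 4, 2]
Event 5: SEND 0->1: VV[0][0]++ -> VV[0]=[2, 0, 0], msg_vec=[2, 0, 0]; VV[1]=max(VV[1],msg_vec) then VV[1][1]++ -> VV[1]=[2, 5, 2]
Event 6: SEND 0->2: VV[0][0]++ -> VV[0]=[3, 0, 0], msg_vec=[3, 0, 0]; VV[2]=max(VV[2],msg_vec) then VV[2][2]++ -> VV[2]=[3, 3, 3]
Event 7: SEND 2->0: VV[2][2]++ -> VV[2]=[3, 3, 4], msg_vec=[3, 3, 4]; VV[0]=max(VV[0],msg_vec) then VV[0][0]++ -> VV[0]=[4, 3, 4]
Event 4 stamp: [1, 3, 2]
Event 6 stamp: [3, 0, 0]
[1, 3, 2] <= [3, 0, 0]? False. Equal? False. Happens-before: False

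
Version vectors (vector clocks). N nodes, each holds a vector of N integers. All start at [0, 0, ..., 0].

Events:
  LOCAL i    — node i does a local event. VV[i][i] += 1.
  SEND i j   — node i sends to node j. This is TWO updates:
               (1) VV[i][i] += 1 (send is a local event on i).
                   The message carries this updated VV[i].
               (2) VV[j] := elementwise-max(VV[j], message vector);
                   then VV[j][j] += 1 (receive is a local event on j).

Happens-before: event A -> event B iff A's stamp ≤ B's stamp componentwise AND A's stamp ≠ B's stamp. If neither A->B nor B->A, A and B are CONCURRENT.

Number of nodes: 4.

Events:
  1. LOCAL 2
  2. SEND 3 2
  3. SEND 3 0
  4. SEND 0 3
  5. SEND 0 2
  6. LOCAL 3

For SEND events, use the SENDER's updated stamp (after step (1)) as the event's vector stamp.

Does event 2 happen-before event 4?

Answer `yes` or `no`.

Answer: yes

Derivation:
Initial: VV[0]=[0, 0, 0, 0]
Initial: VV[1]=[0, 0, 0, 0]
Initial: VV[2]=[0, 0, 0, 0]
Initial: VV[3]=[0, 0, 0, 0]
Event 1: LOCAL 2: VV[2][2]++ -> VV[2]=[0, 0, 1, 0]
Event 2: SEND 3->2: VV[3][3]++ -> VV[3]=[0, 0, 0, 1], msg_vec=[0, 0, 0, 1]; VV[2]=max(VV[2],msg_vec) then VV[2][2]++ -> VV[2]=[0, 0, 2, 1]
Event 3: SEND 3->0: VV[3][3]++ -> VV[3]=[0, 0, 0, 2], msg_vec=[0, 0, 0, 2]; VV[0]=max(VV[0],msg_vec) then VV[0][0]++ -> VV[0]=[1, 0, 0, 2]
Event 4: SEND 0->3: VV[0][0]++ -> VV[0]=[2, 0, 0, 2], msg_vec=[2, 0, 0, 2]; VV[3]=max(VV[3],msg_vec) then VV[3][3]++ -> VV[3]=[2, 0, 0, 3]
Event 5: SEND 0->2: VV[0][0]++ -> VV[0]=[3, 0, 0, 2], msg_vec=[3, 0, 0, 2]; VV[2]=max(VV[2],msg_vec) then VV[2][2]++ -> VV[2]=[3, 0, 3, 2]
Event 6: LOCAL 3: VV[3][3]++ -> VV[3]=[2, 0, 0, 4]
Event 2 stamp: [0, 0, 0, 1]
Event 4 stamp: [2, 0, 0, 2]
[0, 0, 0, 1] <= [2, 0, 0, 2]? True. Equal? False. Happens-before: True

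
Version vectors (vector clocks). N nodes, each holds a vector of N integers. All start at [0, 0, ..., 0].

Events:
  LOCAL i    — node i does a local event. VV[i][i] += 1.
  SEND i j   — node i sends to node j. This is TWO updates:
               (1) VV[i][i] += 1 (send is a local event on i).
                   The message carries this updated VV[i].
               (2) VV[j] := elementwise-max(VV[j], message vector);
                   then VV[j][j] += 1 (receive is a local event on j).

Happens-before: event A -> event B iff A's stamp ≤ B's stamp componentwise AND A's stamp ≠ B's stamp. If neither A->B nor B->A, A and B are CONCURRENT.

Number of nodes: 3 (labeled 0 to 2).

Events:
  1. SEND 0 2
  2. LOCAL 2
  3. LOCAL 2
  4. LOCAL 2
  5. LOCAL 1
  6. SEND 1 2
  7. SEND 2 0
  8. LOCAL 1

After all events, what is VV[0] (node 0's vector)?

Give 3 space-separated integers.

Initial: VV[0]=[0, 0, 0]
Initial: VV[1]=[0, 0, 0]
Initial: VV[2]=[0, 0, 0]
Event 1: SEND 0->2: VV[0][0]++ -> VV[0]=[1, 0, 0], msg_vec=[1, 0, 0]; VV[2]=max(VV[2],msg_vec) then VV[2][2]++ -> VV[2]=[1, 0, 1]
Event 2: LOCAL 2: VV[2][2]++ -> VV[2]=[1, 0, 2]
Event 3: LOCAL 2: VV[2][2]++ -> VV[2]=[1, 0, 3]
Event 4: LOCAL 2: VV[2][2]++ -> VV[2]=[1, 0, 4]
Event 5: LOCAL 1: VV[1][1]++ -> VV[1]=[0, 1, 0]
Event 6: SEND 1->2: VV[1][1]++ -> VV[1]=[0, 2, 0], msg_vec=[0, 2, 0]; VV[2]=max(VV[2],msg_vec) then VV[2][2]++ -> VV[2]=[1, 2, 5]
Event 7: SEND 2->0: VV[2][2]++ -> VV[2]=[1, 2, 6], msg_vec=[1, 2, 6]; VV[0]=max(VV[0],msg_vec) then VV[0][0]++ -> VV[0]=[2, 2, 6]
Event 8: LOCAL 1: VV[1][1]++ -> VV[1]=[0, 3, 0]
Final vectors: VV[0]=[2, 2, 6]; VV[1]=[0, 3, 0]; VV[2]=[1, 2, 6]

Answer: 2 2 6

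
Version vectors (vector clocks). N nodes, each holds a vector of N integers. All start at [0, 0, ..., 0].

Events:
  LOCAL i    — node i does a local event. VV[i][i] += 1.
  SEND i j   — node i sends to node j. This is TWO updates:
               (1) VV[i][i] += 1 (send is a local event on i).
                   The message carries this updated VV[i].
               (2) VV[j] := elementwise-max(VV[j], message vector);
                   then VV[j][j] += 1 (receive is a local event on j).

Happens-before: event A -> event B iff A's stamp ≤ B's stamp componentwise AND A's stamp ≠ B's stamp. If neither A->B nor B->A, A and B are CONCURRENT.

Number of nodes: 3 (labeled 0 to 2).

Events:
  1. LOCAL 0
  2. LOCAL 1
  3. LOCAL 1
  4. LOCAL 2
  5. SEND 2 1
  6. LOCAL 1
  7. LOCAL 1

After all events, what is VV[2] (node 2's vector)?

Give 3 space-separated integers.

Answer: 0 0 2

Derivation:
Initial: VV[0]=[0, 0, 0]
Initial: VV[1]=[0, 0, 0]
Initial: VV[2]=[0, 0, 0]
Event 1: LOCAL 0: VV[0][0]++ -> VV[0]=[1, 0, 0]
Event 2: LOCAL 1: VV[1][1]++ -> VV[1]=[0, 1, 0]
Event 3: LOCAL 1: VV[1][1]++ -> VV[1]=[0, 2, 0]
Event 4: LOCAL 2: VV[2][2]++ -> VV[2]=[0, 0, 1]
Event 5: SEND 2->1: VV[2][2]++ -> VV[2]=[0, 0, 2], msg_vec=[0, 0, 2]; VV[1]=max(VV[1],msg_vec) then VV[1][1]++ -> VV[1]=[0, 3, 2]
Event 6: LOCAL 1: VV[1][1]++ -> VV[1]=[0, 4, 2]
Event 7: LOCAL 1: VV[1][1]++ -> VV[1]=[0, 5, 2]
Final vectors: VV[0]=[1, 0, 0]; VV[1]=[0, 5, 2]; VV[2]=[0, 0, 2]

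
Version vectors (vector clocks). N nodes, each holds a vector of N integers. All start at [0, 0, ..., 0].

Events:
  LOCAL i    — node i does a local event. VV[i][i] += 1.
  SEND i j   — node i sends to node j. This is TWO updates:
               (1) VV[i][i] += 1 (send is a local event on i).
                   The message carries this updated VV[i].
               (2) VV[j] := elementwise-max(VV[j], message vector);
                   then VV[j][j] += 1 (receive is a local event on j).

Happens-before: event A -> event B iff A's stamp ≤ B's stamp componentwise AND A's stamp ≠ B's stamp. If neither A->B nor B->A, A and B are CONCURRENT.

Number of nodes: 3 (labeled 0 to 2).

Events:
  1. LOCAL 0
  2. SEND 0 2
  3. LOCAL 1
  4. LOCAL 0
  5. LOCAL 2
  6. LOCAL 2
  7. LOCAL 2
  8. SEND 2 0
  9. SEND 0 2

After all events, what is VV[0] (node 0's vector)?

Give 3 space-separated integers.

Initial: VV[0]=[0, 0, 0]
Initial: VV[1]=[0, 0, 0]
Initial: VV[2]=[0, 0, 0]
Event 1: LOCAL 0: VV[0][0]++ -> VV[0]=[1, 0, 0]
Event 2: SEND 0->2: VV[0][0]++ -> VV[0]=[2, 0, 0], msg_vec=[2, 0, 0]; VV[2]=max(VV[2],msg_vec) then VV[2][2]++ -> VV[2]=[2, 0, 1]
Event 3: LOCAL 1: VV[1][1]++ -> VV[1]=[0, 1, 0]
Event 4: LOCAL 0: VV[0][0]++ -> VV[0]=[3, 0, 0]
Event 5: LOCAL 2: VV[2][2]++ -> VV[2]=[2, 0, 2]
Event 6: LOCAL 2: VV[2][2]++ -> VV[2]=[2, 0, 3]
Event 7: LOCAL 2: VV[2][2]++ -> VV[2]=[2, 0, 4]
Event 8: SEND 2->0: VV[2][2]++ -> VV[2]=[2, 0, 5], msg_vec=[2, 0, 5]; VV[0]=max(VV[0],msg_vec) then VV[0][0]++ -> VV[0]=[4, 0, 5]
Event 9: SEND 0->2: VV[0][0]++ -> VV[0]=[5, 0, 5], msg_vec=[5, 0, 5]; VV[2]=max(VV[2],msg_vec) then VV[2][2]++ -> VV[2]=[5, 0, 6]
Final vectors: VV[0]=[5, 0, 5]; VV[1]=[0, 1, 0]; VV[2]=[5, 0, 6]

Answer: 5 0 5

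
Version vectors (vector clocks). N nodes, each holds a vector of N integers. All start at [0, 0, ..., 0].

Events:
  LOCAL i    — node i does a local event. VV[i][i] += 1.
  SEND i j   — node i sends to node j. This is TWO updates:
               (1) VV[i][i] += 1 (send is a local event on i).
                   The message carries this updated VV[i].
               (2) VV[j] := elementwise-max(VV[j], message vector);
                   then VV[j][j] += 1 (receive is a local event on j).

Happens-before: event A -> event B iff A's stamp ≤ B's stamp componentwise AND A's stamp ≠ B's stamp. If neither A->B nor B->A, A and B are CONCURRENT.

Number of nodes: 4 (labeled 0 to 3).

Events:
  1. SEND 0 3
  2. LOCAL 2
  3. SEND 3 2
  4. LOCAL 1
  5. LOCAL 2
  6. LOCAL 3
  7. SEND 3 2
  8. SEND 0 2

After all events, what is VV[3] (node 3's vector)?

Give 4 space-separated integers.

Answer: 1 0 0 4

Derivation:
Initial: VV[0]=[0, 0, 0, 0]
Initial: VV[1]=[0, 0, 0, 0]
Initial: VV[2]=[0, 0, 0, 0]
Initial: VV[3]=[0, 0, 0, 0]
Event 1: SEND 0->3: VV[0][0]++ -> VV[0]=[1, 0, 0, 0], msg_vec=[1, 0, 0, 0]; VV[3]=max(VV[3],msg_vec) then VV[3][3]++ -> VV[3]=[1, 0, 0, 1]
Event 2: LOCAL 2: VV[2][2]++ -> VV[2]=[0, 0, 1, 0]
Event 3: SEND 3->2: VV[3][3]++ -> VV[3]=[1, 0, 0, 2], msg_vec=[1, 0, 0, 2]; VV[2]=max(VV[2],msg_vec) then VV[2][2]++ -> VV[2]=[1, 0, 2, 2]
Event 4: LOCAL 1: VV[1][1]++ -> VV[1]=[0, 1, 0, 0]
Event 5: LOCAL 2: VV[2][2]++ -> VV[2]=[1, 0, 3, 2]
Event 6: LOCAL 3: VV[3][3]++ -> VV[3]=[1, 0, 0, 3]
Event 7: SEND 3->2: VV[3][3]++ -> VV[3]=[1, 0, 0, 4], msg_vec=[1, 0, 0, 4]; VV[2]=max(VV[2],msg_vec) then VV[2][2]++ -> VV[2]=[1, 0, 4, 4]
Event 8: SEND 0->2: VV[0][0]++ -> VV[0]=[2, 0, 0, 0], msg_vec=[2, 0, 0, 0]; VV[2]=max(VV[2],msg_vec) then VV[2][2]++ -> VV[2]=[2, 0, 5, 4]
Final vectors: VV[0]=[2, 0, 0, 0]; VV[1]=[0, 1, 0, 0]; VV[2]=[2, 0, 5, 4]; VV[3]=[1, 0, 0, 4]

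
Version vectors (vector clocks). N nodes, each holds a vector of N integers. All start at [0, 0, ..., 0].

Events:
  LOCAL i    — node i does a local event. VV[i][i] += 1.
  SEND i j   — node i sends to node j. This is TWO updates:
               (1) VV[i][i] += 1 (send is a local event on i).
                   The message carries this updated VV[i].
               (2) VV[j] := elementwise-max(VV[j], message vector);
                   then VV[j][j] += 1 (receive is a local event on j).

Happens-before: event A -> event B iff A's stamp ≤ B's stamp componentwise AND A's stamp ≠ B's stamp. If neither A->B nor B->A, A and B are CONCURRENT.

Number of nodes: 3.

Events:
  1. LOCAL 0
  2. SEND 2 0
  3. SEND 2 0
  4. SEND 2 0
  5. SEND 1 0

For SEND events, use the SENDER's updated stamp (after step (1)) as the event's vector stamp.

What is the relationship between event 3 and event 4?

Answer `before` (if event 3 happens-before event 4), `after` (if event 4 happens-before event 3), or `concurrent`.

Initial: VV[0]=[0, 0, 0]
Initial: VV[1]=[0, 0, 0]
Initial: VV[2]=[0, 0, 0]
Event 1: LOCAL 0: VV[0][0]++ -> VV[0]=[1, 0, 0]
Event 2: SEND 2->0: VV[2][2]++ -> VV[2]=[0, 0, 1], msg_vec=[0, 0, 1]; VV[0]=max(VV[0],msg_vec) then VV[0][0]++ -> VV[0]=[2, 0, 1]
Event 3: SEND 2->0: VV[2][2]++ -> VV[2]=[0, 0, 2], msg_vec=[0, 0, 2]; VV[0]=max(VV[0],msg_vec) then VV[0][0]++ -> VV[0]=[3, 0, 2]
Event 4: SEND 2->0: VV[2][2]++ -> VV[2]=[0, 0, 3], msg_vec=[0, 0, 3]; VV[0]=max(VV[0],msg_vec) then VV[0][0]++ -> VV[0]=[4, 0, 3]
Event 5: SEND 1->0: VV[1][1]++ -> VV[1]=[0, 1, 0], msg_vec=[0, 1, 0]; VV[0]=max(VV[0],msg_vec) then VV[0][0]++ -> VV[0]=[5, 1, 3]
Event 3 stamp: [0, 0, 2]
Event 4 stamp: [0, 0, 3]
[0, 0, 2] <= [0, 0, 3]? True
[0, 0, 3] <= [0, 0, 2]? False
Relation: before

Answer: before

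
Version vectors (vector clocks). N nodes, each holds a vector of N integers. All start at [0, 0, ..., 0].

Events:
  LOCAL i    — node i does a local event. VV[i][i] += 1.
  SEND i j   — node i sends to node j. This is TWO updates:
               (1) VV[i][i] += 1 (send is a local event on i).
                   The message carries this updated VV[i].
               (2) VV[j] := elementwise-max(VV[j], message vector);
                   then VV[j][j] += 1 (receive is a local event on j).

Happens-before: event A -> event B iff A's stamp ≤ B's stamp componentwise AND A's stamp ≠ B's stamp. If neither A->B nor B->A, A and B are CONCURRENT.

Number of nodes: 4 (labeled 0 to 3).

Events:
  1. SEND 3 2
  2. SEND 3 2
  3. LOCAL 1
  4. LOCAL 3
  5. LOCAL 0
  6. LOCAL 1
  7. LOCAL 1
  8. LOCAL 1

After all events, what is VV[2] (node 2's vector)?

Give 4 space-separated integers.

Answer: 0 0 2 2

Derivation:
Initial: VV[0]=[0, 0, 0, 0]
Initial: VV[1]=[0, 0, 0, 0]
Initial: VV[2]=[0, 0, 0, 0]
Initial: VV[3]=[0, 0, 0, 0]
Event 1: SEND 3->2: VV[3][3]++ -> VV[3]=[0, 0, 0, 1], msg_vec=[0, 0, 0, 1]; VV[2]=max(VV[2],msg_vec) then VV[2][2]++ -> VV[2]=[0, 0, 1, 1]
Event 2: SEND 3->2: VV[3][3]++ -> VV[3]=[0, 0, 0, 2], msg_vec=[0, 0, 0, 2]; VV[2]=max(VV[2],msg_vec) then VV[2][2]++ -> VV[2]=[0, 0, 2, 2]
Event 3: LOCAL 1: VV[1][1]++ -> VV[1]=[0, 1, 0, 0]
Event 4: LOCAL 3: VV[3][3]++ -> VV[3]=[0, 0, 0, 3]
Event 5: LOCAL 0: VV[0][0]++ -> VV[0]=[1, 0, 0, 0]
Event 6: LOCAL 1: VV[1][1]++ -> VV[1]=[0, 2, 0, 0]
Event 7: LOCAL 1: VV[1][1]++ -> VV[1]=[0, 3, 0, 0]
Event 8: LOCAL 1: VV[1][1]++ -> VV[1]=[0, 4, 0, 0]
Final vectors: VV[0]=[1, 0, 0, 0]; VV[1]=[0, 4, 0, 0]; VV[2]=[0, 0, 2, 2]; VV[3]=[0, 0, 0, 3]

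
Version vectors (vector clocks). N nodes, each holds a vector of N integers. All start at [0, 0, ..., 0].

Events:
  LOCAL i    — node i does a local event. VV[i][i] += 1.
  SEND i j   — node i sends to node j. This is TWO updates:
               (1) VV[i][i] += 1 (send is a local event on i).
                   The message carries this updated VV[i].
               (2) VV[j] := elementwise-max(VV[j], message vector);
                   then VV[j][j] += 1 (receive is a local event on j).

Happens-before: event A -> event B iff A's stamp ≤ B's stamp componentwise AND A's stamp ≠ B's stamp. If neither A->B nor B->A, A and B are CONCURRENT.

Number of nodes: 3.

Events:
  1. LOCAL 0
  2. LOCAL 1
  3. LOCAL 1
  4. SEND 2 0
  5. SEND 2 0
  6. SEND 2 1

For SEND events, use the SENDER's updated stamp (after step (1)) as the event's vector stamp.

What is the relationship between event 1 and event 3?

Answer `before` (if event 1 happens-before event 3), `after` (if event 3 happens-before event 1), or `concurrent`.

Initial: VV[0]=[0, 0, 0]
Initial: VV[1]=[0, 0, 0]
Initial: VV[2]=[0, 0, 0]
Event 1: LOCAL 0: VV[0][0]++ -> VV[0]=[1, 0, 0]
Event 2: LOCAL 1: VV[1][1]++ -> VV[1]=[0, 1, 0]
Event 3: LOCAL 1: VV[1][1]++ -> VV[1]=[0, 2, 0]
Event 4: SEND 2->0: VV[2][2]++ -> VV[2]=[0, 0, 1], msg_vec=[0, 0, 1]; VV[0]=max(VV[0],msg_vec) then VV[0][0]++ -> VV[0]=[2, 0, 1]
Event 5: SEND 2->0: VV[2][2]++ -> VV[2]=[0, 0, 2], msg_vec=[0, 0, 2]; VV[0]=max(VV[0],msg_vec) then VV[0][0]++ -> VV[0]=[3, 0, 2]
Event 6: SEND 2->1: VV[2][2]++ -> VV[2]=[0, 0, 3], msg_vec=[0, 0, 3]; VV[1]=max(VV[1],msg_vec) then VV[1][1]++ -> VV[1]=[0, 3, 3]
Event 1 stamp: [1, 0, 0]
Event 3 stamp: [0, 2, 0]
[1, 0, 0] <= [0, 2, 0]? False
[0, 2, 0] <= [1, 0, 0]? False
Relation: concurrent

Answer: concurrent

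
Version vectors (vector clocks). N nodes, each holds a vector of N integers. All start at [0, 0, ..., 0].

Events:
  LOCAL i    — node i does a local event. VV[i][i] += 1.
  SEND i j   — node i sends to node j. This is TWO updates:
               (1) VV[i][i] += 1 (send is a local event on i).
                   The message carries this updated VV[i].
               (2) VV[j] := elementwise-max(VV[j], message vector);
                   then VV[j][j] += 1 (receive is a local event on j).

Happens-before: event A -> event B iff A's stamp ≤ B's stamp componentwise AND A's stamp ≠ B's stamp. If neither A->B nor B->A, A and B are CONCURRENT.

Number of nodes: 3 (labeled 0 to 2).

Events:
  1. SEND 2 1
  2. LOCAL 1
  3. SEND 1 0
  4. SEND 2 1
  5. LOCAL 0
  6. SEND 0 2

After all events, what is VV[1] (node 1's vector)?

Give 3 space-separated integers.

Answer: 0 4 2

Derivation:
Initial: VV[0]=[0, 0, 0]
Initial: VV[1]=[0, 0, 0]
Initial: VV[2]=[0, 0, 0]
Event 1: SEND 2->1: VV[2][2]++ -> VV[2]=[0, 0, 1], msg_vec=[0, 0, 1]; VV[1]=max(VV[1],msg_vec) then VV[1][1]++ -> VV[1]=[0, 1, 1]
Event 2: LOCAL 1: VV[1][1]++ -> VV[1]=[0, 2, 1]
Event 3: SEND 1->0: VV[1][1]++ -> VV[1]=[0, 3, 1], msg_vec=[0, 3, 1]; VV[0]=max(VV[0],msg_vec) then VV[0][0]++ -> VV[0]=[1, 3, 1]
Event 4: SEND 2->1: VV[2][2]++ -> VV[2]=[0, 0, 2], msg_vec=[0, 0, 2]; VV[1]=max(VV[1],msg_vec) then VV[1][1]++ -> VV[1]=[0, 4, 2]
Event 5: LOCAL 0: VV[0][0]++ -> VV[0]=[2, 3, 1]
Event 6: SEND 0->2: VV[0][0]++ -> VV[0]=[3, 3, 1], msg_vec=[3, 3, 1]; VV[2]=max(VV[2],msg_vec) then VV[2][2]++ -> VV[2]=[3, 3, 3]
Final vectors: VV[0]=[3, 3, 1]; VV[1]=[0, 4, 2]; VV[2]=[3, 3, 3]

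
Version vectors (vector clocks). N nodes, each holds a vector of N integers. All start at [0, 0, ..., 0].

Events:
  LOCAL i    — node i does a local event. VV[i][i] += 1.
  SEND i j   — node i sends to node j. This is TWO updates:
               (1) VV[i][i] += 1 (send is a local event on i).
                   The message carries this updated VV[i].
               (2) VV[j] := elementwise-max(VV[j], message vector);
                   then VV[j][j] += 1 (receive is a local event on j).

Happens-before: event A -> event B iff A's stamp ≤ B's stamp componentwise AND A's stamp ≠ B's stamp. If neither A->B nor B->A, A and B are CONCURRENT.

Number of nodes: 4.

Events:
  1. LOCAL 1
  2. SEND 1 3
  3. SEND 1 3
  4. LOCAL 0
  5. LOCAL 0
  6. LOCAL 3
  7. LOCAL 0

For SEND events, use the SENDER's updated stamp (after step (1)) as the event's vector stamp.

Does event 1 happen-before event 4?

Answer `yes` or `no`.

Answer: no

Derivation:
Initial: VV[0]=[0, 0, 0, 0]
Initial: VV[1]=[0, 0, 0, 0]
Initial: VV[2]=[0, 0, 0, 0]
Initial: VV[3]=[0, 0, 0, 0]
Event 1: LOCAL 1: VV[1][1]++ -> VV[1]=[0, 1, 0, 0]
Event 2: SEND 1->3: VV[1][1]++ -> VV[1]=[0, 2, 0, 0], msg_vec=[0, 2, 0, 0]; VV[3]=max(VV[3],msg_vec) then VV[3][3]++ -> VV[3]=[0, 2, 0, 1]
Event 3: SEND 1->3: VV[1][1]++ -> VV[1]=[0, 3, 0, 0], msg_vec=[0, 3, 0, 0]; VV[3]=max(VV[3],msg_vec) then VV[3][3]++ -> VV[3]=[0, 3, 0, 2]
Event 4: LOCAL 0: VV[0][0]++ -> VV[0]=[1, 0, 0, 0]
Event 5: LOCAL 0: VV[0][0]++ -> VV[0]=[2, 0, 0, 0]
Event 6: LOCAL 3: VV[3][3]++ -> VV[3]=[0, 3, 0, 3]
Event 7: LOCAL 0: VV[0][0]++ -> VV[0]=[3, 0, 0, 0]
Event 1 stamp: [0, 1, 0, 0]
Event 4 stamp: [1, 0, 0, 0]
[0, 1, 0, 0] <= [1, 0, 0, 0]? False. Equal? False. Happens-before: False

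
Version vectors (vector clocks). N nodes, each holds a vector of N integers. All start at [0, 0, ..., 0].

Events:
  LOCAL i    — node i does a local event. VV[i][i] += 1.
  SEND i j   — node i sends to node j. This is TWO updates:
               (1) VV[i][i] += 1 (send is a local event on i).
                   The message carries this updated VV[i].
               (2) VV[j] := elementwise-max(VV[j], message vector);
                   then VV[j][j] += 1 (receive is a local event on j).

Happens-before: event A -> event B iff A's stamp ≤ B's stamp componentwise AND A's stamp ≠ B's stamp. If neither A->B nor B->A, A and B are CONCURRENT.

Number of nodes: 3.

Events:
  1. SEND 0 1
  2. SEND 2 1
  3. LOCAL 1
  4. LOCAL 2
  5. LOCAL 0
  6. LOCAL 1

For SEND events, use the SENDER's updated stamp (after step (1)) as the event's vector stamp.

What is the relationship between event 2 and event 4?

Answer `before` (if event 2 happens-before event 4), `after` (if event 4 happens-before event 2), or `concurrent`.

Answer: before

Derivation:
Initial: VV[0]=[0, 0, 0]
Initial: VV[1]=[0, 0, 0]
Initial: VV[2]=[0, 0, 0]
Event 1: SEND 0->1: VV[0][0]++ -> VV[0]=[1, 0, 0], msg_vec=[1, 0, 0]; VV[1]=max(VV[1],msg_vec) then VV[1][1]++ -> VV[1]=[1, 1, 0]
Event 2: SEND 2->1: VV[2][2]++ -> VV[2]=[0, 0, 1], msg_vec=[0, 0, 1]; VV[1]=max(VV[1],msg_vec) then VV[1][1]++ -> VV[1]=[1, 2, 1]
Event 3: LOCAL 1: VV[1][1]++ -> VV[1]=[1, 3, 1]
Event 4: LOCAL 2: VV[2][2]++ -> VV[2]=[0, 0, 2]
Event 5: LOCAL 0: VV[0][0]++ -> VV[0]=[2, 0, 0]
Event 6: LOCAL 1: VV[1][1]++ -> VV[1]=[1, 4, 1]
Event 2 stamp: [0, 0, 1]
Event 4 stamp: [0, 0, 2]
[0, 0, 1] <= [0, 0, 2]? True
[0, 0, 2] <= [0, 0, 1]? False
Relation: before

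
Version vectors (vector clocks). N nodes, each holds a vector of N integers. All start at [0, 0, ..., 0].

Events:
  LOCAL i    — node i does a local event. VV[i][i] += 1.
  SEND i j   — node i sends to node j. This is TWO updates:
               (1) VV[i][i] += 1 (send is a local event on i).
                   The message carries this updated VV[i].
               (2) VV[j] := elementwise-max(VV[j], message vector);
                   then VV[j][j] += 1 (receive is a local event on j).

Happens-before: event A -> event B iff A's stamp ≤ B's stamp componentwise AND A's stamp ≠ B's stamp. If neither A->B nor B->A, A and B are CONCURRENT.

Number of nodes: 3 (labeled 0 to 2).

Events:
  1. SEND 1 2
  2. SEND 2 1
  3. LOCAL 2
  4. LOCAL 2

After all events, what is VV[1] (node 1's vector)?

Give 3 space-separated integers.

Answer: 0 2 2

Derivation:
Initial: VV[0]=[0, 0, 0]
Initial: VV[1]=[0, 0, 0]
Initial: VV[2]=[0, 0, 0]
Event 1: SEND 1->2: VV[1][1]++ -> VV[1]=[0, 1, 0], msg_vec=[0, 1, 0]; VV[2]=max(VV[2],msg_vec) then VV[2][2]++ -> VV[2]=[0, 1, 1]
Event 2: SEND 2->1: VV[2][2]++ -> VV[2]=[0, 1, 2], msg_vec=[0, 1, 2]; VV[1]=max(VV[1],msg_vec) then VV[1][1]++ -> VV[1]=[0, 2, 2]
Event 3: LOCAL 2: VV[2][2]++ -> VV[2]=[0, 1, 3]
Event 4: LOCAL 2: VV[2][2]++ -> VV[2]=[0, 1, 4]
Final vectors: VV[0]=[0, 0, 0]; VV[1]=[0, 2, 2]; VV[2]=[0, 1, 4]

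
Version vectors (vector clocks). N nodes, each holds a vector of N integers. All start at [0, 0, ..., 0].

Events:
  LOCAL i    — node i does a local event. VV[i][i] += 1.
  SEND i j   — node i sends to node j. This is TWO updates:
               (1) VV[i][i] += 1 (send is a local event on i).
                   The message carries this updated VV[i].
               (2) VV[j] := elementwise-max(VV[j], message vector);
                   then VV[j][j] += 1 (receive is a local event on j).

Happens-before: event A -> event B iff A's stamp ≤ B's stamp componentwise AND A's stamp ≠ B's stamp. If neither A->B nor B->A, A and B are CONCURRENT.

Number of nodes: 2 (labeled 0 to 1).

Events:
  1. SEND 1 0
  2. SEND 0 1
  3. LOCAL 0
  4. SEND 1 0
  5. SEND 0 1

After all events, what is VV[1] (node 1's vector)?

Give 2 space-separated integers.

Answer: 5 4

Derivation:
Initial: VV[0]=[0, 0]
Initial: VV[1]=[0, 0]
Event 1: SEND 1->0: VV[1][1]++ -> VV[1]=[0, 1], msg_vec=[0, 1]; VV[0]=max(VV[0],msg_vec) then VV[0][0]++ -> VV[0]=[1, 1]
Event 2: SEND 0->1: VV[0][0]++ -> VV[0]=[2, 1], msg_vec=[2, 1]; VV[1]=max(VV[1],msg_vec) then VV[1][1]++ -> VV[1]=[2, 2]
Event 3: LOCAL 0: VV[0][0]++ -> VV[0]=[3, 1]
Event 4: SEND 1->0: VV[1][1]++ -> VV[1]=[2, 3], msg_vec=[2, 3]; VV[0]=max(VV[0],msg_vec) then VV[0][0]++ -> VV[0]=[4, 3]
Event 5: SEND 0->1: VV[0][0]++ -> VV[0]=[5, 3], msg_vec=[5, 3]; VV[1]=max(VV[1],msg_vec) then VV[1][1]++ -> VV[1]=[5, 4]
Final vectors: VV[0]=[5, 3]; VV[1]=[5, 4]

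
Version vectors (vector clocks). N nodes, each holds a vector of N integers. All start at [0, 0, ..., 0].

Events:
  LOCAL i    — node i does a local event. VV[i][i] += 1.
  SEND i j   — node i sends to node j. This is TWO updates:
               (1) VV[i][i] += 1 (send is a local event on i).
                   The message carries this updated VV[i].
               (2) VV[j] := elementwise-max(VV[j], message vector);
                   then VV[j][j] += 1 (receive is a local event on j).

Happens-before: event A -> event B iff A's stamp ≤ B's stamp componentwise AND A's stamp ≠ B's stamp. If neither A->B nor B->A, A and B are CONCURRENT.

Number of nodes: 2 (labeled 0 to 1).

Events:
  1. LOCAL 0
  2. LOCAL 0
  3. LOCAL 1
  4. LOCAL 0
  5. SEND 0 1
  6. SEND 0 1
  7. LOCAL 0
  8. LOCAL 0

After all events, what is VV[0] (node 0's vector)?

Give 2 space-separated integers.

Initial: VV[0]=[0, 0]
Initial: VV[1]=[0, 0]
Event 1: LOCAL 0: VV[0][0]++ -> VV[0]=[1, 0]
Event 2: LOCAL 0: VV[0][0]++ -> VV[0]=[2, 0]
Event 3: LOCAL 1: VV[1][1]++ -> VV[1]=[0, 1]
Event 4: LOCAL 0: VV[0][0]++ -> VV[0]=[3, 0]
Event 5: SEND 0->1: VV[0][0]++ -> VV[0]=[4, 0], msg_vec=[4, 0]; VV[1]=max(VV[1],msg_vec) then VV[1][1]++ -> VV[1]=[4, 2]
Event 6: SEND 0->1: VV[0][0]++ -> VV[0]=[5, 0], msg_vec=[5, 0]; VV[1]=max(VV[1],msg_vec) then VV[1][1]++ -> VV[1]=[5, 3]
Event 7: LOCAL 0: VV[0][0]++ -> VV[0]=[6, 0]
Event 8: LOCAL 0: VV[0][0]++ -> VV[0]=[7, 0]
Final vectors: VV[0]=[7, 0]; VV[1]=[5, 3]

Answer: 7 0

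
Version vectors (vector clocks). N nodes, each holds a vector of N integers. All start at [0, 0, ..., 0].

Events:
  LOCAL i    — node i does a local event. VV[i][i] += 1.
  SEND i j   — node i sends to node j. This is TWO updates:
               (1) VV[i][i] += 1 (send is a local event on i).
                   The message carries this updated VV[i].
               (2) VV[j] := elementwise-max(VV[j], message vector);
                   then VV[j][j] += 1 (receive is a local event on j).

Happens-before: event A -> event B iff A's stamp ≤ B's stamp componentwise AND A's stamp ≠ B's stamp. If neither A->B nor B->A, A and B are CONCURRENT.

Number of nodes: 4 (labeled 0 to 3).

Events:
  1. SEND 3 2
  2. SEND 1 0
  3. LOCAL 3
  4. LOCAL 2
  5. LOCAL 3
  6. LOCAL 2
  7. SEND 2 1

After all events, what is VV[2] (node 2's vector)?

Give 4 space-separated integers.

Answer: 0 0 4 1

Derivation:
Initial: VV[0]=[0, 0, 0, 0]
Initial: VV[1]=[0, 0, 0, 0]
Initial: VV[2]=[0, 0, 0, 0]
Initial: VV[3]=[0, 0, 0, 0]
Event 1: SEND 3->2: VV[3][3]++ -> VV[3]=[0, 0, 0, 1], msg_vec=[0, 0, 0, 1]; VV[2]=max(VV[2],msg_vec) then VV[2][2]++ -> VV[2]=[0, 0, 1, 1]
Event 2: SEND 1->0: VV[1][1]++ -> VV[1]=[0, 1, 0, 0], msg_vec=[0, 1, 0, 0]; VV[0]=max(VV[0],msg_vec) then VV[0][0]++ -> VV[0]=[1, 1, 0, 0]
Event 3: LOCAL 3: VV[3][3]++ -> VV[3]=[0, 0, 0, 2]
Event 4: LOCAL 2: VV[2][2]++ -> VV[2]=[0, 0, 2, 1]
Event 5: LOCAL 3: VV[3][3]++ -> VV[3]=[0, 0, 0, 3]
Event 6: LOCAL 2: VV[2][2]++ -> VV[2]=[0, 0, 3, 1]
Event 7: SEND 2->1: VV[2][2]++ -> VV[2]=[0, 0, 4, 1], msg_vec=[0, 0, 4, 1]; VV[1]=max(VV[1],msg_vec) then VV[1][1]++ -> VV[1]=[0, 2, 4, 1]
Final vectors: VV[0]=[1, 1, 0, 0]; VV[1]=[0, 2, 4, 1]; VV[2]=[0, 0, 4, 1]; VV[3]=[0, 0, 0, 3]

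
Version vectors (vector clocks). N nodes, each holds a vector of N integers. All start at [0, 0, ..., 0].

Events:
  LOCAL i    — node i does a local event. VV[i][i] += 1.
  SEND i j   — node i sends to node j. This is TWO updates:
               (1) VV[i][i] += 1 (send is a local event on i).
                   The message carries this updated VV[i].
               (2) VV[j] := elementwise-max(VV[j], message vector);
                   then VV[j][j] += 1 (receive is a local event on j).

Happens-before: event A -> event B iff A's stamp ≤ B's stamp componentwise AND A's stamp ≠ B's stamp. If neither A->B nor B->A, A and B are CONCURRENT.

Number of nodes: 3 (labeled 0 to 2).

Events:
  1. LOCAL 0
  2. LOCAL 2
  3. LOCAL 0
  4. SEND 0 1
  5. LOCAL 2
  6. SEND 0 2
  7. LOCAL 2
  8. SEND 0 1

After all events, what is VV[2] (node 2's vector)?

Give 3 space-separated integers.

Initial: VV[0]=[0, 0, 0]
Initial: VV[1]=[0, 0, 0]
Initial: VV[2]=[0, 0, 0]
Event 1: LOCAL 0: VV[0][0]++ -> VV[0]=[1, 0, 0]
Event 2: LOCAL 2: VV[2][2]++ -> VV[2]=[0, 0, 1]
Event 3: LOCAL 0: VV[0][0]++ -> VV[0]=[2, 0, 0]
Event 4: SEND 0->1: VV[0][0]++ -> VV[0]=[3, 0, 0], msg_vec=[3, 0, 0]; VV[1]=max(VV[1],msg_vec) then VV[1][1]++ -> VV[1]=[3, 1, 0]
Event 5: LOCAL 2: VV[2][2]++ -> VV[2]=[0, 0, 2]
Event 6: SEND 0->2: VV[0][0]++ -> VV[0]=[4, 0, 0], msg_vec=[4, 0, 0]; VV[2]=max(VV[2],msg_vec) then VV[2][2]++ -> VV[2]=[4, 0, 3]
Event 7: LOCAL 2: VV[2][2]++ -> VV[2]=[4, 0, 4]
Event 8: SEND 0->1: VV[0][0]++ -> VV[0]=[5, 0, 0], msg_vec=[5, 0, 0]; VV[1]=max(VV[1],msg_vec) then VV[1][1]++ -> VV[1]=[5, 2, 0]
Final vectors: VV[0]=[5, 0, 0]; VV[1]=[5, 2, 0]; VV[2]=[4, 0, 4]

Answer: 4 0 4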